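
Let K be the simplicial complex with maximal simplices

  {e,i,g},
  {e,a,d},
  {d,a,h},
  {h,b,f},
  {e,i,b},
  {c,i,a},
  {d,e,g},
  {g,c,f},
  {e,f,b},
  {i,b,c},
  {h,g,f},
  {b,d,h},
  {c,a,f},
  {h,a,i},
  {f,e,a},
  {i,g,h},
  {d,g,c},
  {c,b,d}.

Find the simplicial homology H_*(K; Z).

H_0 = Z,  H_1 = Z^2,  H_2 = Z.

Take the total order a < b < c < d < e < f < g < h < i on the vertex set. Then K (dimension 2) consists of the simplices:

  0-simplices (9): a, b, c, d, e, f, g, h, i
  1-simplices (27): ac, ad, ae, af, ah, ai, bc, bd, be, bf, bh, bi, cd, cf, cg, ci, de, dg, dh, ef, eg, ei, fg, fh, gh, gi, hi
  2-simplices (18): acf, aci, ade, adh, aef, ahi, bcd, bci, bdh, bef, bei, bfh, cdg, cfg, deg, egi, fgh, ghi

so the chain groups are C_0 ≅ Z^9, C_1 ≅ Z^27, C_2 ≅ Z^18.

Boundary ∂_1: C_1 → C_0 is given by ∂[p,q] = [q] − [p].
As a 9×27 matrix over Z this has rank 8, with invariant factors (1,1,1,1,1,1,1,1).

The boundary map ∂_2: C_2 → C_1 sends each 2-simplex [p,q,r] to [q,r] − [p,r] + [p,q]. For instance
  ∂fgh = gh − fh + fg,
  ∂cfg = fg − cg + cf.
As a 27×18 matrix over Z this has rank 17, with invariant factors (1,1,1,1,1,1,1,1,1,1,1,1,1,1,1,1,1).

Reading off H_k = ker ∂_k / im ∂_{k+1}:

  H_0: rank C_0 − rank ∂_1 = 9 − 8 = 1, and the invariant factors of ∂_1 are all 1, so H_0 ≅ Z.
  H_1: rank ker ∂_1 − rank ∂_2 = (27 − 8) − 17 = 2, and the invariant factors of ∂_2 are all 1, so H_1 ≅ Z^2.
  H_2: rank ker ∂_2 − rank ∂_3 = (18 − 17) − 0 = 1, and there is no ∂_3, so H_2 ≅ Z.

As a check, the Euler characteristic is 9 − 27 + 18 = 0, which agrees with 1 − 2 + 1 = 0.
(K is a triangulation of the torus T^2.)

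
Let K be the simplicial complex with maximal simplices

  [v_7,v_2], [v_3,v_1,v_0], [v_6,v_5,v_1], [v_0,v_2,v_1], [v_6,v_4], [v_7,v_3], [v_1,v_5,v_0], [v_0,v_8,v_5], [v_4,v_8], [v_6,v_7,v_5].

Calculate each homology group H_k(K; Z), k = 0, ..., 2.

H_0 ≅ Z,  H_1 ≅ Z^3,  H_2 = 0.

Order the vertices as v_0 < v_1 < v_2 < v_3 < v_4 < v_5 < v_6 < v_7 < v_8. Listing each simplex with vertices in this order, K has dimension 2 with simplices:

  0-simplices (9): [v_0], [v_1], [v_2], [v_3], [v_4], [v_5], [v_6], [v_7], [v_8]
  1-simplices (17): (17 of them)
  2-simplices (6): [v_0,v_1,v_2], [v_0,v_1,v_3], [v_0,v_1,v_5], [v_0,v_5,v_8], [v_1,v_5,v_6], [v_5,v_6,v_7]

Hence C_0 ≅ Z^9, C_1 ≅ Z^17, C_2 ≅ Z^6.

∂_1: C_1 → C_0 maps an edge to its endpoints' difference, ∂[p,q] = q − p.
As a 9×17 matrix over Z this has rank 8, with invariant factors (1,1,1,1,1,1,1,1).

The boundary map ∂_2: C_2 → C_1 acts by ∂[p,q,r] = [q,r] − [p,r] + [p,q]. For instance
  ∂[v_0,v_1,v_3] = [v_1,v_3] − [v_0,v_3] + [v_0,v_1],
  ∂[v_1,v_5,v_6] = [v_5,v_6] − [v_1,v_6] + [v_1,v_5].
This gives a 17×6 integer matrix of rank 6; reducing to Smith normal form yields diagonal entries (1,1,1,1,1,1).

From H_k ≅ ker(∂_k) / im(∂_{k+1}) we obtain:

  H_0: rank C_0 − rank ∂_1 = 9 − 8 = 1, and the invariant factors of ∂_1 are all 1, so H_0 = Z.
  H_1: rank ker ∂_1 − rank ∂_2 = (17 − 8) − 6 = 3, and the invariant factors of ∂_2 are all 1, so H_1 = Z^3.
  H_2: rank ker ∂_2 − rank ∂_3 = (6 − 6) − 0 = 0, and there is no ∂_3, so H_2 = 0.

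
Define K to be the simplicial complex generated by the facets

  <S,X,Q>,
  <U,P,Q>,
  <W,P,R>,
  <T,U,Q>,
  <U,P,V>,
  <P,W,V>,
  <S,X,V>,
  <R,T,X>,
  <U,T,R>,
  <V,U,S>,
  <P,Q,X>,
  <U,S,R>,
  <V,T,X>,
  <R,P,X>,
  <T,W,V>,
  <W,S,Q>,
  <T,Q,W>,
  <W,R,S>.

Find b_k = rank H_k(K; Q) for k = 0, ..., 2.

Fix the vertex order P < Q < R < S < T < U < V < W < X and write every simplex with vertices in increasing order. Then dim K = 2 and the simplices of K are:

  0-simplices (9): P, Q, R, S, T, U, V, W, X
  1-simplices (27): PQ, PR, PU, PV, PW, PX, QS, QT, QU, QW, QX, RS, RT, RU, RW, RX, SU, SV, SW, SX, TU, TV, TW, TX, UV, VW, VX
  2-simplices (18): PQU, PQX, PRW, PRX, PUV, PVW, QSW, QSX, QTU, QTW, RSU, RSW, RTU, RTX, SUV, SVX, TVW, TVX

Hence C_0 ≅ Z^9, C_1 ≅ Z^27, C_2 ≅ Z^18.

Boundary ∂_1: C_1 → C_0 maps an edge to its endpoints' difference, ∂[p,q] = q − p. For instance
  ∂RU = U − R.
This gives a 9×27 integer matrix of rank 8; reducing to Smith normal form yields diagonal entries (1,1,1,1,1,1,1,1).

The boundary map ∂_2: C_2 → C_1 sends each 2-simplex [p,q,r] to [q,r] − [p,r] + [p,q]. For instance
  ∂PVW = VW − PW + PV,
  ∂RTX = TX − RX + RT.
The 27×18 boundary matrix has rank 17 and Smith normal form diag(1,1,1,1,1,1,1,1,1,1,1,1,1,1,1,1,1).

From H_k ≅ ker(∂_k) / im(∂_{k+1}) we obtain:

  H_0: rank C_0 − rank ∂_1 = 9 − 8 = 1, and the invariant factors of ∂_1 are all 1, so H_0 = Z.
  H_1: rank ker ∂_1 − rank ∂_2 = (27 − 8) − 17 = 2, and the invariant factors of ∂_2 are all 1, so H_1 = Z^2.
  H_2: rank ker ∂_2 − rank ∂_3 = (18 − 17) − 0 = 1, and there is no ∂_3, so H_2 = Z.

(K is a triangulation of the torus T^2.)

Hence the Betti numbers are b_0 = 1, b_1 = 2, b_2 = 1.

b_0 = 1, b_1 = 2, b_2 = 1.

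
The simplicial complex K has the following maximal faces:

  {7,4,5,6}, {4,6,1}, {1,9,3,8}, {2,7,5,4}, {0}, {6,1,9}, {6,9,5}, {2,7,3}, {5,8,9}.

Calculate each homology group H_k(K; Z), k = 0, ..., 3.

K has 10 vertices, 22 edges, 16 triangles, 3 3-simplices.
rank ∂_0 = 0, rank ∂_1 = 8 ⇒ b_0 = 10 − 0 − 8 = 2; all invariant factors of ∂_1 are 1 so no torsion. So H_0 ≅ Z^2.
rank ∂_1 = 8, rank ∂_2 = 13 ⇒ b_1 = 22 − 8 − 13 = 1; all invariant factors of ∂_2 are 1 so no torsion. So H_1 ≅ Z.
rank ∂_2 = 13, rank ∂_3 = 3 ⇒ b_2 = 16 − 13 − 3 = 0; all invariant factors of ∂_3 are 1 so no torsion. So H_2 ≅ 0.
rank ∂_3 = 3, rank ∂_4 = 0 ⇒ b_3 = 3 − 3 − 0 = 0. So H_3 ≅ 0.

H_0 ≅ Z^2,  H_1 ≅ Z,  H_2 = 0,  H_3 = 0.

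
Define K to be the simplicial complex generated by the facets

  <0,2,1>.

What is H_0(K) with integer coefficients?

We work with the vertex ordering 0 < 1 < 2. The simplices of K, each written with vertices in increasing order, are:

  0-simplices (3): [0], [1], [2]
  1-simplices (3): [0,1], [0,2], [1,2]
  2-simplices (1): [0,1,2]

so the chain groups are C_0 ≅ Z^3, C_1 ≅ Z^3, C_2 ≅ Z^1.

∂_1: C_1 → C_0 is given by ∂[p,q] = [q] − [p].
The 3×3 boundary matrix has rank 2 and Smith normal form diag(1,1).

Boundary ∂_2: C_2 → C_1 acts by ∂[p,q,r] = [q,r] − [p,r] + [p,q]. For instance
  ∂[0,1,2] = [1,2] − [0,2] + [0,1].
The 3×1 boundary matrix has rank 1 and Smith normal form diag(1).

Now H_k = ker ∂_k / im ∂_{k+1}, so:

  H_0: rank C_0 − rank ∂_1 = 3 − 2 = 1, and the invariant factors of ∂_1 are all 1, so H_0 ≅ Z.

(K is a triangulation of the 2-simplex.)

H_0 ≅ Z.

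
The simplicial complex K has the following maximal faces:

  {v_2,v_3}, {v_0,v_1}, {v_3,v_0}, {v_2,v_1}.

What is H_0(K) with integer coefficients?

H_0 = Z.

K has 4 vertices, 4 edges.
rank ∂_0 = 0, rank ∂_1 = 3 ⇒ b_0 = 4 − 0 − 3 = 1; all invariant factors of ∂_1 are 1 so no torsion. So H_0 = Z.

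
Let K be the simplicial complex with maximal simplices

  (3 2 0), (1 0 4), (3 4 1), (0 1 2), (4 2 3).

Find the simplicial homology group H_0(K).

We work with the vertex ordering 0 < 1 < 2 < 3 < 4. The simplices of K, each written with vertices in increasing order, are:

  0-simplices (5): [0], [1], [2], [3], [4]
  1-simplices (10): [0,1], [0,2], [0,3], [0,4], [1,2], [1,3], [1,4], [2,3], [2,4], [3,4]
  2-simplices (5): [0,1,2], [0,1,4], [0,2,3], [1,3,4], [2,3,4]

Hence C_0 ≅ Z^5, C_1 ≅ Z^10, C_2 ≅ Z^5.

The boundary map ∂_1: C_1 → C_0 sends each edge [p,q] (with p < q) to q − p.
The 5×10 boundary matrix has rank 4 and Smith normal form diag(1,1,1,1).

The boundary map ∂_2: C_2 → C_1 acts by ∂[p,q,r] = [q,r] − [p,r] + [p,q]. For instance
  ∂[0,1,4] = [1,4] − [0,4] + [0,1],
  ∂[0,1,2] = [1,2] − [0,2] + [0,1].
As a 10×5 matrix over Z this has rank 5, with invariant factors (1,1,1,1,1).

From H_k ≅ ker(∂_k) / im(∂_{k+1}) we obtain:

  H_0: rank C_0 − rank ∂_1 = 5 − 4 = 1, and the invariant factors of ∂_1 are all 1, so H_0 ≅ Z.

H_0 ≅ Z.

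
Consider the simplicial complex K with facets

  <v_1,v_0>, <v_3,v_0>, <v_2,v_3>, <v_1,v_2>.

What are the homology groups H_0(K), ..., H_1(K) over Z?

H_0 ≅ Z,  H_1 ≅ Z.

Fix the vertex order v_0 < v_1 < v_2 < v_3 and write every simplex with vertices in increasing order. Then dim K = 1 and the simplices of K are:

  0-simplices (4): [v_0], [v_1], [v_2], [v_3]
  1-simplices (4): [v_0,v_1], [v_0,v_3], [v_1,v_2], [v_2,v_3]

giving chain groups C_0 ≅ Z^4, C_1 ≅ Z^4.

∂_1: C_1 → C_0 sends each edge [p,q] (with p < q) to q − p. For instance
  ∂[v_2,v_3] = [v_3] − [v_2].
This gives a 4×4 integer matrix of rank 3; reducing to Smith normal form yields diagonal entries (1,1,1).

From H_k ≅ ker(∂_k) / im(∂_{k+1}) we obtain:

  H_0: rank C_0 − rank ∂_1 = 4 − 3 = 1, and the invariant factors of ∂_1 are all 1, so H_0 ≅ Z.
  H_1: rank ker ∂_1 − rank ∂_2 = (4 − 3) − 0 = 1, and there is no ∂_2, so H_1 ≅ Z.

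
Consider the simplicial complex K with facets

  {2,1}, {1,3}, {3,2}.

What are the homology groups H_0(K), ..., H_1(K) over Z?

H_0 = Z,  H_1 = Z.

Take the total order 1 < 2 < 3 on the vertex set. Then K (dimension 1) consists of the simplices:

  0-simplices (3): [1], [2], [3]
  1-simplices (3): [1,2], [1,3], [2,3]

giving chain groups C_0 ≅ Z^3, C_1 ≅ Z^3.

The boundary map ∂_1: C_1 → C_0 sends each edge [p,q] (with p < q) to q − p. For instance
  ∂[2,3] = [3] − [2].
The resulting 3×3 matrix has rank 2, and its Smith normal form has invariant factors (1,1).

Computing H_k = (kernel of ∂_k) / (image of ∂_{k+1}):

  H_0: rank C_0 − rank ∂_1 = 3 − 2 = 1, and the invariant factors of ∂_1 are all 1, so H_0 ≅ Z.
  H_1: rank ker ∂_1 − rank ∂_2 = (3 − 2) − 0 = 1, and there is no ∂_2, so H_1 ≅ Z.

(K is a triangulation of the circle S^1.)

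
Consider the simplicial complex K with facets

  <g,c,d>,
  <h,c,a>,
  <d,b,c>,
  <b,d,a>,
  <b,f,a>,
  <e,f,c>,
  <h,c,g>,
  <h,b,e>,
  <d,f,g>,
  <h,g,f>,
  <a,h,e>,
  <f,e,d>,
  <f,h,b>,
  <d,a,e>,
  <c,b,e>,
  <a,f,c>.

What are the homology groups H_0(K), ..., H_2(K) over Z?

H_0 = Z,  H_1 = Z^2,  H_2 = Z.

K has 8 vertices, 24 edges, 16 triangles.
rank ∂_0 = 0, rank ∂_1 = 7 ⇒ b_0 = 8 − 0 − 7 = 1; all invariant factors of ∂_1 are 1 so no torsion. So H_0 = Z.
rank ∂_1 = 7, rank ∂_2 = 15 ⇒ b_1 = 24 − 7 − 15 = 2; all invariant factors of ∂_2 are 1 so no torsion. So H_1 = Z^2.
rank ∂_2 = 15, rank ∂_3 = 0 ⇒ b_2 = 16 − 15 − 0 = 1. So H_2 = Z.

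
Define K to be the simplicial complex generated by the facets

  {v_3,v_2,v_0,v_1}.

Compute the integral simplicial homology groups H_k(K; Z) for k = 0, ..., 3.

We work with the vertex ordering v_0 < v_1 < v_2 < v_3. The simplices of K, each written with vertices in increasing order, are:

  0-simplices (4): [v_0], [v_1], [v_2], [v_3]
  1-simplices (6): [v_0,v_1], [v_0,v_2], [v_0,v_3], [v_1,v_2], [v_1,v_3], [v_2,v_3]
  2-simplices (4): [v_0,v_1,v_2], [v_0,v_1,v_3], [v_0,v_2,v_3], [v_1,v_2,v_3]
  3-simplices (1): [v_0,v_1,v_2,v_3]

giving chain groups C_0 ≅ Z^4, C_1 ≅ Z^6, C_2 ≅ Z^4, C_3 ≅ Z^1.

The boundary map ∂_1: C_1 → C_0 is given by ∂[p,q] = [q] − [p]. For instance
  ∂[v_2,v_3] = [v_3] − [v_2].
This gives a 4×6 integer matrix of rank 3; reducing to Smith normal form yields diagonal entries (1,1,1).

Boundary ∂_2: C_2 → C_1 maps a triangle to the signed sum of its edges. For instance
  ∂[v_0,v_1,v_2] = [v_1,v_2] − [v_0,v_2] + [v_0,v_1],
  ∂[v_1,v_2,v_3] = [v_2,v_3] − [v_1,v_3] + [v_1,v_2].
This gives a 6×4 integer matrix of rank 3; reducing to Smith normal form yields diagonal entries (1,1,1).

Boundary ∂_3: C_3 → C_2 sends each 3-simplex σ to the alternating sum Σ_i (−1)^i (σ with its i-th vertex removed). For instance
  ∂[v_0,v_1,v_2,v_3] = [v_1,v_2,v_3] − [v_0,v_2,v_3] + [v_0,v_1,v_3] − [v_0,v_1,v_2].
As a 4×1 matrix over Z this has rank 1, with invariant factors (1).

Now H_k = ker ∂_k / im ∂_{k+1}, so:

  H_0: rank C_0 − rank ∂_1 = 4 − 3 = 1, and the invariant factors of ∂_1 are all 1, so H_0 ≅ Z.
  H_1: rank ker ∂_1 − rank ∂_2 = (6 − 3) − 3 = 0, and the invariant factors of ∂_2 are all 1, so H_1 ≅ 0.
  H_2: rank ker ∂_2 − rank ∂_3 = (4 − 3) − 1 = 0, and the invariant factors of ∂_3 are all 1, so H_2 ≅ 0.
  H_3: rank ker ∂_3 − rank ∂_4 = (1 − 1) − 0 = 0, and there is no ∂_4, so H_3 ≅ 0.

H_0 ≅ Z,  H_1 = 0,  H_2 = 0,  H_3 = 0.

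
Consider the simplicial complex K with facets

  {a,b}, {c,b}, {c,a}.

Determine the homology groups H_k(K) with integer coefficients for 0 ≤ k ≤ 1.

H_0 ≅ Z,  H_1 ≅ Z.

We work with the vertex ordering a < b < c. The simplices of K, each written with vertices in increasing order, are:

  0-simplices (3): a, b, c
  1-simplices (3): ab, ac, bc

giving chain groups C_0 ≅ Z^3, C_1 ≅ Z^3.

∂_1: C_1 → C_0 maps an edge to its endpoints' difference, ∂[p,q] = q − p. For instance
  ∂ab = b − a.
This gives a 3×3 integer matrix of rank 2; reducing to Smith normal form yields diagonal entries (1,1).

From H_k ≅ ker(∂_k) / im(∂_{k+1}) we obtain:

  H_0: rank C_0 − rank ∂_1 = 3 − 2 = 1, and the invariant factors of ∂_1 are all 1, so H_0 ≅ Z.
  H_1: rank ker ∂_1 − rank ∂_2 = (3 − 2) − 0 = 1, and there is no ∂_2, so H_1 ≅ Z.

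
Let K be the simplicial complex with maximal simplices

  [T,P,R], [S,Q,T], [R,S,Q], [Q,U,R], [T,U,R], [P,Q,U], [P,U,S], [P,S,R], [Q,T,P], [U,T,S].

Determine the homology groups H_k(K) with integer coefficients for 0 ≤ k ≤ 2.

H_0 = Z,  H_1 = Z_2,  H_2 = 0.

K has 6 vertices, 15 edges, 10 triangles.
rank ∂_0 = 0, rank ∂_1 = 5 ⇒ b_0 = 6 − 0 − 5 = 1; all invariant factors of ∂_1 are 1 so no torsion. So H_0 = Z.
rank ∂_1 = 5, rank ∂_2 = 10 ⇒ b_1 = 15 − 5 − 10 = 0; ∂_2 has invariant factor(s) [2] giving torsion. So H_1 = Z_2.
rank ∂_2 = 10, rank ∂_3 = 0 ⇒ b_2 = 10 − 10 − 0 = 0. So H_2 = 0.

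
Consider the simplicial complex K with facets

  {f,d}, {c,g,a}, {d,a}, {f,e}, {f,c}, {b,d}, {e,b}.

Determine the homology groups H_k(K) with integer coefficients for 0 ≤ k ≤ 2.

H_0 = Z,  H_1 = Z^2,  H_2 = 0.

Fix the vertex order a < b < c < d < e < f < g and write every simplex with vertices in increasing order. Then dim K = 2 and the simplices of K are:

  0-simplices (7): a, b, c, d, e, f, g
  1-simplices (9): ac, ad, ag, bd, be, cf, cg, df, ef
  2-simplices (1): acg

giving chain groups C_0 ≅ Z^7, C_1 ≅ Z^9, C_2 ≅ Z^1.

Boundary ∂_1: C_1 → C_0 maps an edge to its endpoints' difference, ∂[p,q] = q − p.
The 7×9 boundary matrix has rank 6 and Smith normal form diag(1,1,1,1,1,1).

The boundary map ∂_2: C_2 → C_1 sends each 2-simplex [p,q,r] to [q,r] − [p,r] + [p,q]. For instance
  ∂acg = cg − ag + ac.
As a 9×1 matrix over Z this has rank 1, with invariant factors (1).

Now H_k = ker ∂_k / im ∂_{k+1}, so:

  H_0: rank C_0 − rank ∂_1 = 7 − 6 = 1, and the invariant factors of ∂_1 are all 1, so H_0 = Z.
  H_1: rank ker ∂_1 − rank ∂_2 = (9 − 6) − 1 = 2, and the invariant factors of ∂_2 are all 1, so H_1 = Z^2.
  H_2: rank ker ∂_2 − rank ∂_3 = (1 − 1) − 0 = 0, and there is no ∂_3, so H_2 = 0.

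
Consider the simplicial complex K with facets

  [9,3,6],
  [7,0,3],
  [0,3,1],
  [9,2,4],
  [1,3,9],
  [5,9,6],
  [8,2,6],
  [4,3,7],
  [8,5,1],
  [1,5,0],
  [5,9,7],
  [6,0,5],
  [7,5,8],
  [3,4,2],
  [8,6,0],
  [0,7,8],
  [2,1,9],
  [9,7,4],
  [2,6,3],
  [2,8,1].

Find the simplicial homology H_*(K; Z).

H_0 ≅ Z,  H_1 ≅ Z ⊕ Z_2,  H_2 = 0.

Order the vertices as 0 < 1 < 2 < 3 < 4 < 5 < 6 < 7 < 8 < 9. Listing each simplex with vertices in this order, K has dimension 2 with simplices:

  0-simplices (10): [0], [1], [2], [3], [4], [5], [6], [7], [8], [9]
  1-simplices (30): (30 of them)
  2-simplices (20): (20 of them)

Hence C_0 ≅ Z^10, C_1 ≅ Z^30, C_2 ≅ Z^20.

∂_1: C_1 → C_0 maps an edge to its endpoints' difference, ∂[p,q] = q − p.
This gives a 10×30 integer matrix of rank 9; reducing to Smith normal form yields diagonal entries (1,1,1,1,1,1,1,1,1).

Boundary ∂_2: C_2 → C_1 maps a triangle to the signed sum of its edges. For instance
  ∂[2,3,6] = [3,6] − [2,6] + [2,3],
  ∂[0,1,5] = [1,5] − [0,5] + [0,1].
The 30×20 boundary matrix has rank 20 and Smith normal form diag(1,1,1,1,1,1,1,1,1,1,1,1,1,1,1,1,1,1,1,2).

From H_k ≅ ker(∂_k) / im(∂_{k+1}) we obtain:

  H_0: rank C_0 − rank ∂_1 = 10 − 9 = 1, and the invariant factors of ∂_1 are all 1, so H_0 ≅ Z.
  H_1: rank ker ∂_1 − rank ∂_2 = (30 − 9) − 20 = 1, and ∂_2 has invariant factor 2 > 1, so H_1 ≅ Z ⊕ Z_2.
  H_2: rank ker ∂_2 − rank ∂_3 = (20 − 20) − 0 = 0, and there is no ∂_3, so H_2 ≅ 0.

(K is a triangulation of the Klein bottle.)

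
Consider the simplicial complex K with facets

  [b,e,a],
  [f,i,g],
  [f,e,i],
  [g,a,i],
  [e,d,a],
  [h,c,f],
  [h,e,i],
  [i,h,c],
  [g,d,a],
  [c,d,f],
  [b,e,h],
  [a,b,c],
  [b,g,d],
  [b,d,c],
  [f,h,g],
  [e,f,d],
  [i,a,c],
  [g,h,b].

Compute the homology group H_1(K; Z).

H_1 = Z ⊕ Z/2.

Fix the vertex order a < b < c < d < e < f < g < h < i and write every simplex with vertices in increasing order. Then dim K = 2 and the simplices of K are:

  0-simplices (9): a, b, c, d, e, f, g, h, i
  1-simplices (27): ab, ac, ad, ae, ag, ai, bc, bd, be, bg, bh, cd, cf, ch, ci, de, df, dg, ef, eh, ei, fg, fh, fi, gh, gi, hi
  2-simplices (18): abc, abe, aci, ade, adg, agi, bcd, bdg, beh, bgh, cdf, cfh, chi, def, efi, ehi, fgh, fgi

Hence C_0 ≅ Z^9, C_1 ≅ Z^27, C_2 ≅ Z^18.

∂_1: C_1 → C_0 is given by ∂[p,q] = [q] − [p]. For instance
  ∂fh = h − f.
The resulting 9×27 matrix has rank 8, and its Smith normal form has invariant factors (1,1,1,1,1,1,1,1).

Boundary ∂_2: C_2 → C_1 sends each 2-simplex [p,q,r] to [q,r] − [p,r] + [p,q]. For instance
  ∂ehi = hi − ei + eh,
  ∂abe = be − ae + ab.
The resulting 27×18 matrix has rank 18, and its Smith normal form has invariant factors (1,1,1,1,1,1,1,1,1,1,1,1,1,1,1,1,1,2).

Computing H_k = (kernel of ∂_k) / (image of ∂_{k+1}):

  H_1: rank ker ∂_1 − rank ∂_2 = (27 − 8) − 18 = 1, and ∂_2 has invariant factor 2 > 1, so H_1 = Z ⊕ Z/2.

(K is a triangulation of the Klein bottle.)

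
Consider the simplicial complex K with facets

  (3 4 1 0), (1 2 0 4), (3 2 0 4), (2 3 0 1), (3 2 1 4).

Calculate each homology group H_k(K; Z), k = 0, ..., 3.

H_0 ≅ Z,  H_1 = 0,  H_2 = 0,  H_3 ≅ Z.

Order the vertices as 0 < 1 < 2 < 3 < 4. Listing each simplex with vertices in this order, K has dimension 3 with simplices:

  0-simplices (5): [0], [1], [2], [3], [4]
  1-simplices (10): [0,1], [0,2], [0,3], [0,4], [1,2], [1,3], [1,4], [2,3], [2,4], [3,4]
  2-simplices (10): [0,1,2], [0,1,3], [0,1,4], [0,2,3], [0,2,4], [0,3,4], [1,2,3], [1,2,4], [1,3,4], [2,3,4]
  3-simplices (5): [0,1,2,3], [0,1,2,4], [0,1,3,4], [0,2,3,4], [1,2,3,4]

giving chain groups C_0 ≅ Z^5, C_1 ≅ Z^10, C_2 ≅ Z^10, C_3 ≅ Z^5.

The boundary map ∂_1: C_1 → C_0 is given by ∂[p,q] = [q] − [p]. For instance
  ∂[2,3] = [3] − [2].
This gives a 5×10 integer matrix of rank 4; reducing to Smith normal form yields diagonal entries (1,1,1,1).

∂_2: C_2 → C_1 maps a triangle to the signed sum of its edges. For instance
  ∂[1,3,4] = [3,4] − [1,4] + [1,3],
  ∂[0,2,3] = [2,3] − [0,3] + [0,2].
As a 10×10 matrix over Z this has rank 6, with invariant factors (1,1,1,1,1,1).

Boundary ∂_3: C_3 → C_2 sends each 3-simplex σ to the alternating sum Σ_i (−1)^i (σ with its i-th vertex removed). For instance
  ∂[0,1,2,4] = [1,2,4] − [0,2,4] + [0,1,4] − [0,1,2],
  ∂[0,2,3,4] = [2,3,4] − [0,3,4] + [0,2,4] − [0,2,3].
This gives a 10×5 integer matrix of rank 4; reducing to Smith normal form yields diagonal entries (1,1,1,1).

Reading off H_k = ker ∂_k / im ∂_{k+1}:

  H_0: rank C_0 − rank ∂_1 = 5 − 4 = 1, and the invariant factors of ∂_1 are all 1, so H_0 = Z.
  H_1: rank ker ∂_1 − rank ∂_2 = (10 − 4) − 6 = 0, and the invariant factors of ∂_2 are all 1, so H_1 = 0.
  H_2: rank ker ∂_2 − rank ∂_3 = (10 − 6) − 4 = 0, and the invariant factors of ∂_3 are all 1, so H_2 = 0.
  H_3: rank ker ∂_3 − rank ∂_4 = (5 − 4) − 0 = 1, and there is no ∂_4, so H_3 = Z.

(K is a triangulation of the 3-sphere S^3.)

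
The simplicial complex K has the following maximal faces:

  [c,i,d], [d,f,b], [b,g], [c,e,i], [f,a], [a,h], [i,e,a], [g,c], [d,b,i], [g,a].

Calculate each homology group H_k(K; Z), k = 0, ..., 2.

H_0 = Z,  H_1 = Z^3,  H_2 = 0.

Order the vertices as a < b < c < d < e < f < g < h < i. Listing each simplex with vertices in this order, K has dimension 2 with simplices:

  0-simplices (9): a, b, c, d, e, f, g, h, i
  1-simplices (16): ae, af, ag, ah, ai, bd, bf, bg, bi, cd, ce, cg, ci, df, di, ei
  2-simplices (5): aei, bdf, bdi, cdi, cei

Hence C_0 ≅ Z^9, C_1 ≅ Z^16, C_2 ≅ Z^5.

Boundary ∂_1: C_1 → C_0 sends each edge [p,q] (with p < q) to q − p. For instance
  ∂di = i − d.
As a 9×16 matrix over Z this has rank 8, with invariant factors (1,1,1,1,1,1,1,1).

Boundary ∂_2: C_2 → C_1 maps a triangle to the signed sum of its edges. For instance
  ∂cdi = di − ci + cd,
  ∂aei = ei − ai + ae.
This gives a 16×5 integer matrix of rank 5; reducing to Smith normal form yields diagonal entries (1,1,1,1,1).

Computing H_k = (kernel of ∂_k) / (image of ∂_{k+1}):

  H_0: rank C_0 − rank ∂_1 = 9 − 8 = 1, and the invariant factors of ∂_1 are all 1, so H_0 = Z.
  H_1: rank ker ∂_1 − rank ∂_2 = (16 − 8) − 5 = 3, and the invariant factors of ∂_2 are all 1, so H_1 = Z^3.
  H_2: rank ker ∂_2 − rank ∂_3 = (5 − 5) − 0 = 0, and there is no ∂_3, so H_2 = 0.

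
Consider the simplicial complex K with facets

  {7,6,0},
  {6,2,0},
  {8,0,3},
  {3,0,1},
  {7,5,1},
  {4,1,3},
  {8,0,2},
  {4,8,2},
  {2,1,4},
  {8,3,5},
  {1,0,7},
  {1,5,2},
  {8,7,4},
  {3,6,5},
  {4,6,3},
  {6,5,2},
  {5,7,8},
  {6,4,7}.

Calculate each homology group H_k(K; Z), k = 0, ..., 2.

We work with the vertex ordering 0 < 1 < 2 < 3 < 4 < 5 < 6 < 7 < 8. The simplices of K, each written with vertices in increasing order, are:

  0-simplices (9): [0], [1], [2], [3], [4], [5], [6], [7], [8]
  1-simplices (27): (27 of them)
  2-simplices (18): [0,1,3], [0,1,7], [0,2,6], [0,2,8], [0,3,8], [0,6,7], [1,2,4], [1,2,5], [1,3,4], [1,5,7], [2,4,8], [2,5,6], [3,4,6], [3,5,6], [3,5,8], [4,6,7], [4,7,8], [5,7,8]

Hence C_0 ≅ Z^9, C_1 ≅ Z^27, C_2 ≅ Z^18.

∂_1: C_1 → C_0 sends each edge [p,q] (with p < q) to q − p. For instance
  ∂[1,2] = [2] − [1].
The 9×27 boundary matrix has rank 8 and Smith normal form diag(1,1,1,1,1,1,1,1).

Boundary ∂_2: C_2 → C_1 maps a triangle to the signed sum of its edges. For instance
  ∂[3,5,8] = [5,8] − [3,8] + [3,5],
  ∂[1,3,4] = [3,4] − [1,4] + [1,3].
The resulting 27×18 matrix has rank 17, and its Smith normal form has invariant factors (1,1,1,1,1,1,1,1,1,1,1,1,1,1,1,1,1).

Now H_k = ker ∂_k / im ∂_{k+1}, so:

  H_0: rank C_0 − rank ∂_1 = 9 − 8 = 1, and the invariant factors of ∂_1 are all 1, so H_0 = Z.
  H_1: rank ker ∂_1 − rank ∂_2 = (27 − 8) − 17 = 2, and the invariant factors of ∂_2 are all 1, so H_1 = Z^2.
  H_2: rank ker ∂_2 − rank ∂_3 = (18 − 17) − 0 = 1, and there is no ∂_3, so H_2 = Z.

As a check, the Euler characteristic is 9 − 27 + 18 = 0, which agrees with 1 − 2 + 1 = 0.

H_0 ≅ Z,  H_1 ≅ Z^2,  H_2 ≅ Z.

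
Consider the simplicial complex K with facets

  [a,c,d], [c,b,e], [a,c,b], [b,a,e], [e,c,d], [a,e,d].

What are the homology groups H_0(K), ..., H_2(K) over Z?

We work with the vertex ordering a < b < c < d < e. The simplices of K, each written with vertices in increasing order, are:

  0-simplices (5): a, b, c, d, e
  1-simplices (9): ab, ac, ad, ae, bc, be, cd, ce, de
  2-simplices (6): abc, abe, acd, ade, bce, cde

so the chain groups are C_0 ≅ Z^5, C_1 ≅ Z^9, C_2 ≅ Z^6.

The boundary map ∂_1: C_1 → C_0 sends each edge [p,q] (with p < q) to q − p. For instance
  ∂cd = d − c.
This gives a 5×9 integer matrix of rank 4; reducing to Smith normal form yields diagonal entries (1,1,1,1).

Boundary ∂_2: C_2 → C_1 sends each 2-simplex [p,q,r] to [q,r] − [p,r] + [p,q]. For instance
  ∂cde = de − ce + cd,
  ∂abc = bc − ac + ab.
This gives a 9×6 integer matrix of rank 5; reducing to Smith normal form yields diagonal entries (1,1,1,1,1).

Computing H_k = (kernel of ∂_k) / (image of ∂_{k+1}):

  H_0: rank C_0 − rank ∂_1 = 5 − 4 = 1, and the invariant factors of ∂_1 are all 1, so H_0 = Z.
  H_1: rank ker ∂_1 − rank ∂_2 = (9 − 4) − 5 = 0, and the invariant factors of ∂_2 are all 1, so H_1 = 0.
  H_2: rank ker ∂_2 − rank ∂_3 = (6 − 5) − 0 = 1, and there is no ∂_3, so H_2 = Z.

H_0 ≅ Z,  H_1 = 0,  H_2 ≅ Z.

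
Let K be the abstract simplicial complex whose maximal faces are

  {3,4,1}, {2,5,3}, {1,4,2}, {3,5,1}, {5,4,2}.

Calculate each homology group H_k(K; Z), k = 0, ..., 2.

Fix the vertex order 1 < 2 < 3 < 4 < 5 and write every simplex with vertices in increasing order. Then dim K = 2 and the simplices of K are:

  0-simplices (5): [1], [2], [3], [4], [5]
  1-simplices (10): [1,2], [1,3], [1,4], [1,5], [2,3], [2,4], [2,5], [3,4], [3,5], [4,5]
  2-simplices (5): [1,2,4], [1,3,4], [1,3,5], [2,3,5], [2,4,5]

Hence C_0 ≅ Z^5, C_1 ≅ Z^10, C_2 ≅ Z^5.

Boundary ∂_1: C_1 → C_0 sends each edge [p,q] (with p < q) to q − p.
As a 5×10 matrix over Z this has rank 4, with invariant factors (1,1,1,1).

Boundary ∂_2: C_2 → C_1 maps a triangle to the signed sum of its edges. For instance
  ∂[2,3,5] = [3,5] − [2,5] + [2,3],
  ∂[1,3,4] = [3,4] − [1,4] + [1,3].
The resulting 10×5 matrix has rank 5, and its Smith normal form has invariant factors (1,1,1,1,1).

Computing H_k = (kernel of ∂_k) / (image of ∂_{k+1}):

  H_0: rank C_0 − rank ∂_1 = 5 − 4 = 1, and the invariant factors of ∂_1 are all 1, so H_0 = Z.
  H_1: rank ker ∂_1 − rank ∂_2 = (10 − 4) − 5 = 1, and the invariant factors of ∂_2 are all 1, so H_1 = Z.
  H_2: rank ker ∂_2 − rank ∂_3 = (5 − 5) − 0 = 0, and there is no ∂_3, so H_2 = 0.

As a check, the Euler characteristic is 5 − 10 + 5 = 0, which agrees with 1 − 1 + 0 = 0.

H_0 = Z,  H_1 = Z,  H_2 = 0.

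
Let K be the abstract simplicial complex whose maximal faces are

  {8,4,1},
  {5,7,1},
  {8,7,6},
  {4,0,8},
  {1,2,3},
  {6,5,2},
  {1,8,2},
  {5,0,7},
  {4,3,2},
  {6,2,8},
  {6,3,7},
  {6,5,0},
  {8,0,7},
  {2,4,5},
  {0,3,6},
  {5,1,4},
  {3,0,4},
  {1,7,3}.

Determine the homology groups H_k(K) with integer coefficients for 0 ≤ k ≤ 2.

H_0 ≅ Z,  H_1 ≅ Z × Z/2,  H_2 = 0.

K has 9 vertices, 27 edges, 18 triangles.
rank ∂_0 = 0, rank ∂_1 = 8 ⇒ b_0 = 9 − 0 − 8 = 1; all invariant factors of ∂_1 are 1 so no torsion. So H_0 = Z.
rank ∂_1 = 8, rank ∂_2 = 18 ⇒ b_1 = 27 − 8 − 18 = 1; ∂_2 has invariant factor(s) [2] giving torsion. So H_1 = Z × Z/2.
rank ∂_2 = 18, rank ∂_3 = 0 ⇒ b_2 = 18 − 18 − 0 = 0. So H_2 = 0.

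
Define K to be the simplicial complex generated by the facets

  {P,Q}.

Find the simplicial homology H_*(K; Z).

K has 2 vertices, 1 edge.
rank ∂_0 = 0, rank ∂_1 = 1 ⇒ b_0 = 2 − 0 − 1 = 1; all invariant factors of ∂_1 are 1 so no torsion. So H_0 = Z.
rank ∂_1 = 1, rank ∂_2 = 0 ⇒ b_1 = 1 − 1 − 0 = 0. So H_1 = 0.

H_0 ≅ Z,  H_1 = 0.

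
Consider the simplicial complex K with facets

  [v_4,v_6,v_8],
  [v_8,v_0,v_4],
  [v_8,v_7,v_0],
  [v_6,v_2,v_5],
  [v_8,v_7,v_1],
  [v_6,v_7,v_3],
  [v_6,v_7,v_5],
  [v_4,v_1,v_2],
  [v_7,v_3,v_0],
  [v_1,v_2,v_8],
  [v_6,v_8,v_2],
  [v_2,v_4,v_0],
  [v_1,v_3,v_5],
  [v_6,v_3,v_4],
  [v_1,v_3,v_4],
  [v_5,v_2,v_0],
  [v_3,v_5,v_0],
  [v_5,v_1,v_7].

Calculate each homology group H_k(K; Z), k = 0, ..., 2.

H_0 = Z,  H_1 = Z ⊕ Z/2Z,  H_2 = 0.

Fix the vertex order v_0 < v_1 < v_2 < v_3 < v_4 < v_5 < v_6 < v_7 < v_8 and write every simplex with vertices in increasing order. Then dim K = 2 and the simplices of K are:

  0-simplices (9): [v_0], [v_1], [v_2], [v_3], [v_4], [v_5], [v_6], [v_7], [v_8]
  1-simplices (27): (27 of them)
  2-simplices (18): (18 of them)

so the chain groups are C_0 ≅ Z^9, C_1 ≅ Z^27, C_2 ≅ Z^18.

∂_1: C_1 → C_0 is given by ∂[p,q] = [q] − [p]. For instance
  ∂[v_1,v_7] = [v_7] − [v_1].
This gives a 9×27 integer matrix of rank 8; reducing to Smith normal form yields diagonal entries (1,1,1,1,1,1,1,1).

The boundary map ∂_2: C_2 → C_1 acts by ∂[p,q,r] = [q,r] − [p,r] + [p,q]. For instance
  ∂[v_0,v_4,v_8] = [v_4,v_8] − [v_0,v_8] + [v_0,v_4],
  ∂[v_0,v_7,v_8] = [v_7,v_8] − [v_0,v_8] + [v_0,v_7].
This gives a 27×18 integer matrix of rank 18; reducing to Smith normal form yields diagonal entries (1,1,1,1,1,1,1,1,1,1,1,1,1,1,1,1,1,2).

Now H_k = ker ∂_k / im ∂_{k+1}, so:

  H_0: rank C_0 − rank ∂_1 = 9 − 8 = 1, and the invariant factors of ∂_1 are all 1, so H_0 = Z.
  H_1: rank ker ∂_1 − rank ∂_2 = (27 − 8) − 18 = 1, and ∂_2 has invariant factor 2 > 1, so H_1 = Z ⊕ Z/2Z.
  H_2: rank ker ∂_2 − rank ∂_3 = (18 − 18) − 0 = 0, and there is no ∂_3, so H_2 = 0.

As a check, the Euler characteristic is 9 − 27 + 18 = 0, which agrees with 1 − 1 + 0 = 0.
(K is a triangulation of the Klein bottle.)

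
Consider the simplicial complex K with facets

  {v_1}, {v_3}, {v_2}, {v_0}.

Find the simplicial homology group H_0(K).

H_0 = Z^4.

Take the total order v_0 < v_1 < v_2 < v_3 on the vertex set. Then K (dimension 0) consists of the simplices:

  0-simplices (4): [v_0], [v_1], [v_2], [v_3]

so the chain groups are C_0 ≅ Z^4.

From H_k ≅ ker(∂_k) / im(∂_{k+1}) we obtain:

  H_0: rank C_0 − rank ∂_1 = 4 − 0 = 4, and there is no ∂_1, so H_0 = Z^4.

(K is a triangulation of a set of 4 points.)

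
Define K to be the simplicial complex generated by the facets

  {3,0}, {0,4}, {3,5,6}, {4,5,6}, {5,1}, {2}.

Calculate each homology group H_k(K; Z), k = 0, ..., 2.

H_0 ≅ Z^2,  H_1 ≅ Z,  H_2 = 0.

Take the total order 0 < 1 < 2 < 3 < 4 < 5 < 6 on the vertex set. Then K (dimension 2) consists of the simplices:

  0-simplices (7): [0], [1], [2], [3], [4], [5], [6]
  1-simplices (8): [0,3], [0,4], [1,5], [3,5], [3,6], [4,5], [4,6], [5,6]
  2-simplices (2): [3,5,6], [4,5,6]

so the chain groups are C_0 ≅ Z^7, C_1 ≅ Z^8, C_2 ≅ Z^2.

The boundary map ∂_1: C_1 → C_0 maps an edge to its endpoints' difference, ∂[p,q] = q − p. For instance
  ∂[0,3] = [3] − [0].
The resulting 7×8 matrix has rank 5, and its Smith normal form has invariant factors (1,1,1,1,1).

∂_2: C_2 → C_1 acts by ∂[p,q,r] = [q,r] − [p,r] + [p,q]. For instance
  ∂[3,5,6] = [5,6] − [3,6] + [3,5],
  ∂[4,5,6] = [5,6] − [4,6] + [4,5].
The resulting 8×2 matrix has rank 2, and its Smith normal form has invariant factors (1,1).

From H_k ≅ ker(∂_k) / im(∂_{k+1}) we obtain:

  H_0: rank C_0 − rank ∂_1 = 7 − 5 = 2, and the invariant factors of ∂_1 are all 1, so H_0 = Z^2.
  H_1: rank ker ∂_1 − rank ∂_2 = (8 − 5) − 2 = 1, and the invariant factors of ∂_2 are all 1, so H_1 = Z.
  H_2: rank ker ∂_2 − rank ∂_3 = (2 − 2) − 0 = 0, and there is no ∂_3, so H_2 = 0.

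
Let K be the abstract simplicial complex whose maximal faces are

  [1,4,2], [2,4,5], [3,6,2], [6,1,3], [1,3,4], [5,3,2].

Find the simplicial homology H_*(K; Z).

H_0 ≅ Z,  H_1 ≅ Z,  H_2 = 0.

We work with the vertex ordering 1 < 2 < 3 < 4 < 5 < 6. The simplices of K, each written with vertices in increasing order, are:

  0-simplices (6): [1], [2], [3], [4], [5], [6]
  1-simplices (12): [1,2], [1,3], [1,4], [1,6], [2,3], [2,4], [2,5], [2,6], [3,4], [3,5], [3,6], [4,5]
  2-simplices (6): [1,2,4], [1,3,4], [1,3,6], [2,3,5], [2,3,6], [2,4,5]

giving chain groups C_0 ≅ Z^6, C_1 ≅ Z^12, C_2 ≅ Z^6.

Boundary ∂_1: C_1 → C_0 maps an edge to its endpoints' difference, ∂[p,q] = q − p.
The resulting 6×12 matrix has rank 5, and its Smith normal form has invariant factors (1,1,1,1,1).

Boundary ∂_2: C_2 → C_1 acts by ∂[p,q,r] = [q,r] − [p,r] + [p,q]. For instance
  ∂[2,3,5] = [3,5] − [2,5] + [2,3],
  ∂[1,2,4] = [2,4] − [1,4] + [1,2].
As a 12×6 matrix over Z this has rank 6, with invariant factors (1,1,1,1,1,1).

Reading off H_k = ker ∂_k / im ∂_{k+1}:

  H_0: rank C_0 − rank ∂_1 = 6 − 5 = 1, and the invariant factors of ∂_1 are all 1, so H_0 = Z.
  H_1: rank ker ∂_1 − rank ∂_2 = (12 − 5) − 6 = 1, and the invariant factors of ∂_2 are all 1, so H_1 = Z.
  H_2: rank ker ∂_2 − rank ∂_3 = (6 − 6) − 0 = 0, and there is no ∂_3, so H_2 = 0.

(K is a triangulation of the cylinder S^1 x I.)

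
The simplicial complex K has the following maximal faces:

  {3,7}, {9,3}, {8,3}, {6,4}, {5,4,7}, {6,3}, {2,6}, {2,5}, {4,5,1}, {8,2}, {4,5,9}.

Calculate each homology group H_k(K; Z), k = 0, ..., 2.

Fix the vertex order 1 < 2 < 3 < 4 < 5 < 6 < 7 < 8 < 9 and write every simplex with vertices in increasing order. Then dim K = 2 and the simplices of K are:

  0-simplices (9): [1], [2], [3], [4], [5], [6], [7], [8], [9]
  1-simplices (15): [1,4], [1,5], [2,5], [2,6], [2,8], [3,6], [3,7], [3,8], [3,9], [4,5], [4,6], [4,7], [4,9], [5,7], [5,9]
  2-simplices (3): [1,4,5], [4,5,7], [4,5,9]

giving chain groups C_0 ≅ Z^9, C_1 ≅ Z^15, C_2 ≅ Z^3.

The boundary map ∂_1: C_1 → C_0 sends each edge [p,q] (with p < q) to q − p.
This gives a 9×15 integer matrix of rank 8; reducing to Smith normal form yields diagonal entries (1,1,1,1,1,1,1,1).

The boundary map ∂_2: C_2 → C_1 sends each 2-simplex [p,q,r] to [q,r] − [p,r] + [p,q]. For instance
  ∂[4,5,9] = [5,9] − [4,9] + [4,5],
  ∂[1,4,5] = [4,5] − [1,5] + [1,4].
The resulting 15×3 matrix has rank 3, and its Smith normal form has invariant factors (1,1,1).

Computing H_k = (kernel of ∂_k) / (image of ∂_{k+1}):

  H_0: rank C_0 − rank ∂_1 = 9 − 8 = 1, and the invariant factors of ∂_1 are all 1, so H_0 = Z.
  H_1: rank ker ∂_1 − rank ∂_2 = (15 − 8) − 3 = 4, and the invariant factors of ∂_2 are all 1, so H_1 = Z^4.
  H_2: rank ker ∂_2 − rank ∂_3 = (3 − 3) − 0 = 0, and there is no ∂_3, so H_2 = 0.

As a check, the Euler characteristic is 9 − 15 + 3 = -3, which agrees with 1 − 4 + 0 = -3.

H_0 = Z,  H_1 = Z^4,  H_2 = 0.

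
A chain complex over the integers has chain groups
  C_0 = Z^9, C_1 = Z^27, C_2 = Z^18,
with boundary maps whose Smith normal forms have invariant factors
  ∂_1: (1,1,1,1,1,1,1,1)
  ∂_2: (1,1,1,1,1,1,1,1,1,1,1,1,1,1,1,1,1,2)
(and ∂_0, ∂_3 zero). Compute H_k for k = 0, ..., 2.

H_0 ≅ Z,  H_1 ≅ Z ⊕ Z/2,  H_2 = 0.

H_0: b_0 = 9 − 0 − 8 = 1; torsion from ∂_1 factors > 1: none. So H_0 ≅ Z.
H_1: b_1 = 27 − 8 − 18 = 1; torsion from ∂_2 factors > 1: [2]. So H_1 ≅ Z ⊕ Z/2.
H_2: b_2 = 18 − 18 − 0 = 0; torsion from ∂_3 factors > 1: none. So H_2 ≅ 0.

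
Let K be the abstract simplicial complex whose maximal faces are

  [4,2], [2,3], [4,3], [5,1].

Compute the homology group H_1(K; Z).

K has 5 vertices, 4 edges.
rank ∂_1 = 3, rank ∂_2 = 0 ⇒ b_1 = 4 − 3 − 0 = 1. So H_1 = Z.

H_1 ≅ Z.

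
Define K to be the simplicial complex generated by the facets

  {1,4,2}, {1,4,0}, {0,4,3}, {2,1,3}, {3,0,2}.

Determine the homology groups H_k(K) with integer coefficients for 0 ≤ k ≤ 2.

H_0 ≅ Z,  H_1 ≅ Z,  H_2 = 0.

K has 5 vertices, 10 edges, 5 triangles.
rank ∂_0 = 0, rank ∂_1 = 4 ⇒ b_0 = 5 − 0 − 4 = 1; all invariant factors of ∂_1 are 1 so no torsion. So H_0 ≅ Z.
rank ∂_1 = 4, rank ∂_2 = 5 ⇒ b_1 = 10 − 4 − 5 = 1; all invariant factors of ∂_2 are 1 so no torsion. So H_1 ≅ Z.
rank ∂_2 = 5, rank ∂_3 = 0 ⇒ b_2 = 5 − 5 − 0 = 0. So H_2 ≅ 0.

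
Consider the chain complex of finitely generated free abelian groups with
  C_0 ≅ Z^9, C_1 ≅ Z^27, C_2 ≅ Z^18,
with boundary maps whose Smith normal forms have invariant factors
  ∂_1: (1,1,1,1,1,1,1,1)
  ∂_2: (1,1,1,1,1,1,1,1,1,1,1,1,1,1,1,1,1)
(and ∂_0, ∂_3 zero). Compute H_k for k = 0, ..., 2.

H_0: b_0 = 9 − 0 − 8 = 1; torsion from ∂_1 factors > 1: none. So H_0 = Z.
H_1: b_1 = 27 − 8 − 17 = 2; torsion from ∂_2 factors > 1: none. So H_1 = Z^2.
H_2: b_2 = 18 − 17 − 0 = 1; torsion from ∂_3 factors > 1: none. So H_2 = Z.

H_0 = Z,  H_1 = Z^2,  H_2 = Z.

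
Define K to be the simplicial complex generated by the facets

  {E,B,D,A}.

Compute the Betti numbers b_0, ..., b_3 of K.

b_0 = 1, b_1 = 0, b_2 = 0, b_3 = 0.

Fix the vertex order A < B < D < E and write every simplex with vertices in increasing order. Then dim K = 3 and the simplices of K are:

  0-simplices (4): A, B, D, E
  1-simplices (6): AB, AD, AE, BD, BE, DE
  2-simplices (4): ABD, ABE, ADE, BDE
  3-simplices (1): ABDE

giving chain groups C_0 ≅ Z^4, C_1 ≅ Z^6, C_2 ≅ Z^4, C_3 ≅ Z^1.

The boundary map ∂_1: C_1 → C_0 maps an edge to its endpoints' difference, ∂[p,q] = q − p.
As a 4×6 matrix over Z this has rank 3, with invariant factors (1,1,1).

The boundary map ∂_2: C_2 → C_1 maps a triangle to the signed sum of its edges. For instance
  ∂BDE = DE − BE + BD,
  ∂ADE = DE − AE + AD.
This gives a 6×4 integer matrix of rank 3; reducing to Smith normal form yields diagonal entries (1,1,1).

∂_3: C_3 → C_2 sends each 3-simplex σ to the alternating sum Σ_i (−1)^i (σ with its i-th vertex removed). For instance
  ∂ABDE = BDE − ADE + ABE − ABD.
The 4×1 boundary matrix has rank 1 and Smith normal form diag(1).

Now H_k = ker ∂_k / im ∂_{k+1}, so:

  H_0: rank C_0 − rank ∂_1 = 4 − 3 = 1, and the invariant factors of ∂_1 are all 1, so H_0 ≅ Z.
  H_1: rank ker ∂_1 − rank ∂_2 = (6 − 3) − 3 = 0, and the invariant factors of ∂_2 are all 1, so H_1 ≅ 0.
  H_2: rank ker ∂_2 − rank ∂_3 = (4 − 3) − 1 = 0, and the invariant factors of ∂_3 are all 1, so H_2 ≅ 0.
  H_3: rank ker ∂_3 − rank ∂_4 = (1 − 1) − 0 = 0, and there is no ∂_4, so H_3 ≅ 0.

As a check, the Euler characteristic is 4 − 6 + 4 − 1 = 1, which agrees with 1 − 0 + 0 − 0 = 1.
(K is a triangulation of the 3-simplex.)

Hence the Betti numbers are b_0 = 1, b_1 = 0, b_2 = 0, b_3 = 0.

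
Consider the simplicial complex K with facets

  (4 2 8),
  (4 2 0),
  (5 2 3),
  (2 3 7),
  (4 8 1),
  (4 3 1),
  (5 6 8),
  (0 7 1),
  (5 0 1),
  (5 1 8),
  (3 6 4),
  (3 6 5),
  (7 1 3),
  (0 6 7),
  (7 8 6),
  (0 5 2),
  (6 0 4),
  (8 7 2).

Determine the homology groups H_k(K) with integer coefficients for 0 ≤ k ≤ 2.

H_0 ≅ Z,  H_1 ≅ Z^2,  H_2 ≅ Z.

Order the vertices as 0 < 1 < 2 < 3 < 4 < 5 < 6 < 7 < 8. Listing each simplex with vertices in this order, K has dimension 2 with simplices:

  0-simplices (9): [0], [1], [2], [3], [4], [5], [6], [7], [8]
  1-simplices (27): (27 of them)
  2-simplices (18): [0,1,5], [0,1,7], [0,2,4], [0,2,5], [0,4,6], [0,6,7], [1,3,4], [1,3,7], [1,4,8], [1,5,8], [2,3,5], [2,3,7], [2,4,8], [2,7,8], [3,4,6], [3,5,6], [5,6,8], [6,7,8]

giving chain groups C_0 ≅ Z^9, C_1 ≅ Z^27, C_2 ≅ Z^18.

Boundary ∂_1: C_1 → C_0 sends each edge [p,q] (with p < q) to q − p. For instance
  ∂[3,6] = [6] − [3].
As a 9×27 matrix over Z this has rank 8, with invariant factors (1,1,1,1,1,1,1,1).

∂_2: C_2 → C_1 maps a triangle to the signed sum of its edges. For instance
  ∂[2,7,8] = [7,8] − [2,8] + [2,7],
  ∂[0,1,7] = [1,7] − [0,7] + [0,1].
This gives a 27×18 integer matrix of rank 17; reducing to Smith normal form yields diagonal entries (1,1,1,1,1,1,1,1,1,1,1,1,1,1,1,1,1).

Now H_k = ker ∂_k / im ∂_{k+1}, so:

  H_0: rank C_0 − rank ∂_1 = 9 − 8 = 1, and the invariant factors of ∂_1 are all 1, so H_0 = Z.
  H_1: rank ker ∂_1 − rank ∂_2 = (27 − 8) − 17 = 2, and the invariant factors of ∂_2 are all 1, so H_1 = Z^2.
  H_2: rank ker ∂_2 − rank ∂_3 = (18 − 17) − 0 = 1, and there is no ∂_3, so H_2 = Z.

As a check, the Euler characteristic is 9 − 27 + 18 = 0, which agrees with 1 − 2 + 1 = 0.
(K is a triangulation of the torus T^2.)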